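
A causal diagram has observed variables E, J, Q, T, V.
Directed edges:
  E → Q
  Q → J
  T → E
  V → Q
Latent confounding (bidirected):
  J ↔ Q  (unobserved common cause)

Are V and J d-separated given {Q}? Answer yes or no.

No — V and J are d-connected given {Q}.

Bayes-Ball from V | {Q} reaches {E,J,T}.
J ∈ reach(V|{Q}) ⇒ V ⊥̸ J | {Q}.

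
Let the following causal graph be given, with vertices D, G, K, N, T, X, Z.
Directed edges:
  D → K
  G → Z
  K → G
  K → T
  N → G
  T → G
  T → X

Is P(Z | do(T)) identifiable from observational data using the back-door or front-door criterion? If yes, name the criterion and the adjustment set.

P(Z|do(T)): backdoor, adjust for {K}.

desc(T)\{T}={G,X,Z}; candidates ⊆ {D,K,N}.
size 0: {}; under {} T still reaches {D,G,K,Z} ∋ Z.
{K}: T⊥Z given {K} in G with T→· removed — back-door holds.
P(Z|do(T)) = Σ_{K} P(Z|T,K)·P(K).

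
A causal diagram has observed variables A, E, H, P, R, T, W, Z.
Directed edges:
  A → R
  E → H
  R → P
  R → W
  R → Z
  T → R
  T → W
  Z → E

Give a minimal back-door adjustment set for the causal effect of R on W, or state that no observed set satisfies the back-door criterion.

desc(R)\{R}={E,H,P,W,Z}; candidates ⊆ {A,T}.
size 0: {}; under {} R still reaches {A,T,W} ∋ W.
{T}: R⊥W given {T} in G with R→· removed — back-door holds.

R→W: minimal back-door set {T}.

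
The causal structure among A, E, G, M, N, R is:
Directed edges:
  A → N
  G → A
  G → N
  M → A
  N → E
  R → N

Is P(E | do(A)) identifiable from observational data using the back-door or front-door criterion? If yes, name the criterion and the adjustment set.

P(E|do(A)): backdoor, adjust for {G}.

desc(A)\{A}={E,N}; candidates ⊆ {G,M,R}.
size 0: {}; under {} A still reaches {E,G,M,N} ∋ E.
{G}: A⊥E given {G} in G with A→· removed — back-door holds.
P(E|do(A)) = Σ_{G} P(E|A,G)·P(G).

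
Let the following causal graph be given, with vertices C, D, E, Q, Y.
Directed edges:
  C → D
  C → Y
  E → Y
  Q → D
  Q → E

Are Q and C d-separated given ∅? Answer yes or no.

Yes — Q ⊥ C | ∅.

Bayes-Ball from Q | ∅ reaches {D,E,Y}.
C ∉ reach(Q|∅) ⇒ Q ⊥ C | ∅.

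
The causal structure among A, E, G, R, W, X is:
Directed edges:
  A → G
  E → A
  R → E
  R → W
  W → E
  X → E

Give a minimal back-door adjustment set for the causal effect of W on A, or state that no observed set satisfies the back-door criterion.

W→A: minimal back-door set {R}.

desc(W)\{W}={A,E,G}; candidates ⊆ {R,X}.
size 0: {}; under {} W still reaches {A,E,G,R} ∋ A.
{R}: W⊥A given {R} in G with W→· removed — back-door holds.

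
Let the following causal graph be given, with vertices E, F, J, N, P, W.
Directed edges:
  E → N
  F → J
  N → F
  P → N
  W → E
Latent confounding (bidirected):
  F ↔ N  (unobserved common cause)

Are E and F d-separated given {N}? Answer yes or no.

No — E and F are d-connected given {N}.

Bayes-Ball from E | {N} reaches {F,J,P,W}.
F ∈ reach(E|{N}) ⇒ E ⊥̸ F | {N}.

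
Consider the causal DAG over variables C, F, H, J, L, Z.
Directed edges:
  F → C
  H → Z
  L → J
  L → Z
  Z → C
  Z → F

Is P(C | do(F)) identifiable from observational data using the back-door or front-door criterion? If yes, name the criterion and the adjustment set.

desc(F)\{F}={C}; candidates ⊆ {H,J,L,Z}.
size 0: {}; under {} F still reaches {C,H,J,L,Z} ∋ C.
{Z}: F⊥C given {Z} in G with F→· removed — back-door holds.
P(C|do(F)) = Σ_{Z} P(C|F,Z)·P(Z).

P(C|do(F)): backdoor, adjust for {Z}.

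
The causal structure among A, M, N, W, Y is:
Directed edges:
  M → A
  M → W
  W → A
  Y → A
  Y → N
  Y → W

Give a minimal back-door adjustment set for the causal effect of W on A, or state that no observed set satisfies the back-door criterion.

desc(W)\{W}={A}; candidates ⊆ {M,N,Y}.
size 0: {}; under {} W still reaches {A,M,N,Y} ∋ A.
size 1: {M}, {N}, {Y}; under {M} W still reaches {A,N,Y} ∋ A.
{M,Y}: W⊥A given {M,Y} in G with W→· removed — back-door holds.

W→A: minimal back-door set {M, Y}.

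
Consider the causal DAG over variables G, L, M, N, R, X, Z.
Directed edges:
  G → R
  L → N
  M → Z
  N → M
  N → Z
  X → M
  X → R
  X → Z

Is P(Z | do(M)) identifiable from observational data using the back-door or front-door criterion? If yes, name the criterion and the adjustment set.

P(Z|do(M)): backdoor, adjust for {N, X}.

desc(M)\{M}={Z}; candidates ⊆ {G,L,N,R,X}.
size 0: {}; under {} M still reaches {L,N,R,X,Z} ∋ Z.
size 1: {G}, {L}, {N} …(+2); under {G} M still reaches {L,N,R,X,Z} ∋ Z.
{N,X}: M⊥Z given {N,X} in G with M→· removed — back-door holds.
P(Z|do(M)) = Σ_{N,X} P(Z|M,N,X)·P(N,X).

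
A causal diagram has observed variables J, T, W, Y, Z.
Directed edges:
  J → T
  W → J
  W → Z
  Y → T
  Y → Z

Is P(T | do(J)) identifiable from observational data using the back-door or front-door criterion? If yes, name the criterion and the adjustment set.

P(T|do(J)): backdoor, adjust for ∅.

desc(J)\{J}={T}; candidates ⊆ {W,Y,Z}.
∅: J⊥T given ∅ in G with J→· removed — back-door holds.
P(T|do(J)) = P(T|J) — no adjustment needed.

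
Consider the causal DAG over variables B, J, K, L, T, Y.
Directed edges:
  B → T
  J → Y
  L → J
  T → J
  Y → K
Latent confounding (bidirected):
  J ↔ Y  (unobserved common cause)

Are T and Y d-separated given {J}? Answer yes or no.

Bayes-Ball from T | {J} reaches {B,K,L,Y}.
Y ∈ reach(T|{J}) ⇒ T ⊥̸ Y | {J}.

No — T and Y are d-connected given {J}.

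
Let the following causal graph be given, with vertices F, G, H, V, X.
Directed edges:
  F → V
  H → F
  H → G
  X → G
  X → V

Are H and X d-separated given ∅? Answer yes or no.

Bayes-Ball from H | ∅ reaches {F,G,V}.
X ∉ reach(H|∅) ⇒ H ⊥ X | ∅.

Yes — H ⊥ X | ∅.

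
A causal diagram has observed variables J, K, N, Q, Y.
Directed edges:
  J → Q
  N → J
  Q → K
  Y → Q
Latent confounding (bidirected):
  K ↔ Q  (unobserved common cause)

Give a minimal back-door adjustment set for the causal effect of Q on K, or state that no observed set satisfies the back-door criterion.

Q→K: no observed back-door set.

desc(Q)\{Q}={K}; candidates ⊆ {J,N,Y}.
Q↔K: latent back-door arc(s) into Q.
size 0: {}; under {} Q still reaches {J,K,N,Y} ∋ K.
size 1: {J}, {N}, {Y}; under {J} Q still reaches {K,Y} ∋ K.
size 2: {J,N}, {J,Y}, {N,Y}; under {J,N} Q still reaches {K,Y} ∋ K.
Q↔K cannot be blocked by any observed set — no back-door set.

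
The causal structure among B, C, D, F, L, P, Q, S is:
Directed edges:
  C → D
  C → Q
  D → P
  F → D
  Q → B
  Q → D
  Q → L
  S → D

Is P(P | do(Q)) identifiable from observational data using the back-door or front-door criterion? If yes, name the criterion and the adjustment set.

desc(Q)\{Q}={B,D,L,P}; candidates ⊆ {C,F,S}.
size 0: {}; under {} Q still reaches {C,D,P} ∋ P.
{C}: Q⊥P given {C} in G with Q→· removed — back-door holds.
P(P|do(Q)) = Σ_{C} P(P|Q,C)·P(C).

P(P|do(Q)): backdoor, adjust for {C}.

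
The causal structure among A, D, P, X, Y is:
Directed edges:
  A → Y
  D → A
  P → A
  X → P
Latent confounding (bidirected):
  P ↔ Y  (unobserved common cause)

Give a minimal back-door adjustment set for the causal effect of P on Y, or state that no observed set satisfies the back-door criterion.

desc(P)\{P}={A,Y}; candidates ⊆ {D,X}.
P↔Y: latent back-door arc(s) into P.
size 0: {}; under {} P still reaches {X,Y} ∋ Y.
size 1: {D}, {X}; under {D} P still reaches {X,Y} ∋ Y.
size 2: {D,X}; under {D,X} P still reaches {Y} ∋ Y.
P↔Y cannot be blocked by any observed set — no back-door set.

P→Y: no observed back-door set.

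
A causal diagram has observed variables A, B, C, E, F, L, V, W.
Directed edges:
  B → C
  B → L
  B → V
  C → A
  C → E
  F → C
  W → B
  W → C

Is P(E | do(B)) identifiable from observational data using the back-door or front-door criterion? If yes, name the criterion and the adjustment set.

P(E|do(B)): backdoor, adjust for {W}.

desc(B)\{B}={A,C,E,L,V}; candidates ⊆ {F,W}.
size 0: {}; under {} B still reaches {A,C,E,W} ∋ E.
{W}: B⊥E given {W} in G with B→· removed — back-door holds.
P(E|do(B)) = Σ_{W} P(E|B,W)·P(W).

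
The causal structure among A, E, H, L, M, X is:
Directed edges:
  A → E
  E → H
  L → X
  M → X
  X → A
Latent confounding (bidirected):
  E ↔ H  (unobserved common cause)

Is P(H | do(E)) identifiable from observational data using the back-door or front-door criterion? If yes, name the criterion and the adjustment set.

desc(E)\{E}={H}; candidates ⊆ {A,L,M,X}.
E↔H: latent back-door arc(s) into E.
size 0: {}; under {} E still reaches {A,H,L,M,X} ∋ H.
size 1: {A}, {L}, {M} …(+1); under {A} E still reaches {H} ∋ H.
size 2: {A,L}, {A,M}, {A,X} …(+3); under {A,L} E still reaches {H} ∋ H.
E↔H cannot be blocked by any observed set — no back-door set.
No mediator lies on a directed E→…→H path.
Neither criterion identifies P(H|do(E)) in this graph.

P(H|do(E)): not identifiable (no BD/FD set).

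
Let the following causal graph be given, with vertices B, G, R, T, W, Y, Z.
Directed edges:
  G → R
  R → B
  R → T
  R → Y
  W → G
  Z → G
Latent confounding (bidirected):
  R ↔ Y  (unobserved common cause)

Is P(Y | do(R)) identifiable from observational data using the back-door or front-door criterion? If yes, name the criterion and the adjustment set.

P(Y|do(R)): not identifiable (no BD/FD set).

desc(R)\{R}={B,T,Y}; candidates ⊆ {G,W,Z}.
R↔Y: latent back-door arc(s) into R.
size 0: {}; under {} R still reaches {G,W,Y,Z} ∋ Y.
size 1: {G}, {W}, {Z}; under {G} R still reaches {Y} ∋ Y.
size 2: {G,W}, {G,Z}, {W,Z}; under {G,W} R still reaches {Y} ∋ Y.
R↔Y cannot be blocked by any observed set — no back-door set.
No mediator lies on a directed R→…→Y path.
Neither criterion identifies P(Y|do(R)) in this graph.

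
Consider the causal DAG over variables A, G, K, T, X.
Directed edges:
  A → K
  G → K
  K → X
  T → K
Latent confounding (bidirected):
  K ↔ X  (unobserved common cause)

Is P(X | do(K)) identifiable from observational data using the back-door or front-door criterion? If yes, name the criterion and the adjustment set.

desc(K)\{K}={X}; candidates ⊆ {A,G,T}.
K↔X: latent back-door arc(s) into K.
size 0: {}; under {} K still reaches {A,G,T,X} ∋ X.
size 1: {A}, {G}, {T}; under {A} K still reaches {G,T,X} ∋ X.
size 2: {A,G}, {A,T}, {G,T}; under {A,G} K still reaches {T,X} ∋ X.
K↔X cannot be blocked by any observed set — no back-door set.
No mediator lies on a directed K→…→X path.
Neither criterion identifies P(X|do(K)) in this graph.

P(X|do(K)): not identifiable (no BD/FD set).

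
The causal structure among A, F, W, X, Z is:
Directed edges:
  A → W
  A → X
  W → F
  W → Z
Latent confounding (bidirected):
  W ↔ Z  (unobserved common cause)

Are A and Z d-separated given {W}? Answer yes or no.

No — A and Z are d-connected given {W}.

Bayes-Ball from A | {W} reaches {X,Z}.
Z ∈ reach(A|{W}) ⇒ A ⊥̸ Z | {W}.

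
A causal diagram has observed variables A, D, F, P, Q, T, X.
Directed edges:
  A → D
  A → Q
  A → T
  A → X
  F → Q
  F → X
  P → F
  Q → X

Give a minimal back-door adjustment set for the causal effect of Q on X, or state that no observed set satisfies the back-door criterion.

Q→X: minimal back-door set {A, F}.

desc(Q)\{Q}={X}; candidates ⊆ {A,D,F,P,T}.
size 0: {}; under {} Q still reaches {A,D,F,P,T,X} ∋ X.
size 1: {A}, {D}, {F} …(+2); under {A} Q still reaches {F,P,X} ∋ X.
{A,F}: Q⊥X given {A,F} in G with Q→· removed — back-door holds.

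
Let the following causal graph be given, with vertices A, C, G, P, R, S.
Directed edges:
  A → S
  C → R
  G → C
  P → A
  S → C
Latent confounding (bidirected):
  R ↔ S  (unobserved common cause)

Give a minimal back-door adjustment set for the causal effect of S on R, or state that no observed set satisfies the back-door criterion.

desc(S)\{S}={C,R}; candidates ⊆ {A,G,P}.
S↔R: latent back-door arc(s) into S.
size 0: {}; under {} S still reaches {A,P,R} ∋ R.
size 1: {A}, {G}, {P}; under {A} S still reaches {R} ∋ R.
size 2: {A,G}, {A,P}, {G,P}; under {A,G} S still reaches {R} ∋ R.
S↔R cannot be blocked by any observed set — no back-door set.

S→R: no observed back-door set.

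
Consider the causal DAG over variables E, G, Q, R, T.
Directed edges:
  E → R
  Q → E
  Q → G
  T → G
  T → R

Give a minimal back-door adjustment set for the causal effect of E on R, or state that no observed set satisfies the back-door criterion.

E→R: minimal back-door set ∅.

desc(E)\{E}={R}; candidates ⊆ {G,Q,T}.
∅: E⊥R given ∅ in G with E→· removed — back-door holds.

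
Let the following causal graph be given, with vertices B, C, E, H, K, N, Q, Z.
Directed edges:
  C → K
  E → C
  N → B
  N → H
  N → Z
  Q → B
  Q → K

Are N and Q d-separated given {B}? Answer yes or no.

Bayes-Ball from N | {B} reaches {H,K,Q,Z}.
Q ∈ reach(N|{B}) ⇒ N ⊥̸ Q | {B}.

No — N and Q are d-connected given {B}.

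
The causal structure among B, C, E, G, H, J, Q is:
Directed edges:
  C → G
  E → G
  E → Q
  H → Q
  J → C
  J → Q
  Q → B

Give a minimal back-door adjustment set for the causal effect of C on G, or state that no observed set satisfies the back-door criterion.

desc(C)\{C}={G}; candidates ⊆ {B,E,H,J,Q}.
∅: C⊥G given ∅ in G with C→· removed — back-door holds.

C→G: minimal back-door set ∅.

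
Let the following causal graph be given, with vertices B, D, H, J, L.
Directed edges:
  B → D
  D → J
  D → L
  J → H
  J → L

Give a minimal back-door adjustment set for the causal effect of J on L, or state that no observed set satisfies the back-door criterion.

desc(J)\{J}={H,L}; candidates ⊆ {B,D}.
size 0: {}; under {} J still reaches {B,D,L} ∋ L.
{D}: J⊥L given {D} in G with J→· removed — back-door holds.

J→L: minimal back-door set {D}.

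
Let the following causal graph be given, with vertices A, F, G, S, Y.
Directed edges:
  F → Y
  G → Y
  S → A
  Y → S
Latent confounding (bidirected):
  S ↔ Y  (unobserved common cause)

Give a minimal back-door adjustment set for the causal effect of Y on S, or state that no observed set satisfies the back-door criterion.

Y→S: no observed back-door set.

desc(Y)\{Y}={A,S}; candidates ⊆ {F,G}.
Y↔S: latent back-door arc(s) into Y.
size 0: {}; under {} Y still reaches {A,F,G,S} ∋ S.
size 1: {F}, {G}; under {F} Y still reaches {A,G,S} ∋ S.
size 2: {F,G}; under {F,G} Y still reaches {A,S} ∋ S.
Y↔S cannot be blocked by any observed set — no back-door set.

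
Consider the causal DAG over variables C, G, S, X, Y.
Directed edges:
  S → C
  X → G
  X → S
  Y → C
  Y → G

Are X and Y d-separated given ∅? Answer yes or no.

Bayes-Ball from X | ∅ reaches {C,G,S}.
Y ∉ reach(X|∅) ⇒ X ⊥ Y | ∅.

Yes — X ⊥ Y | ∅.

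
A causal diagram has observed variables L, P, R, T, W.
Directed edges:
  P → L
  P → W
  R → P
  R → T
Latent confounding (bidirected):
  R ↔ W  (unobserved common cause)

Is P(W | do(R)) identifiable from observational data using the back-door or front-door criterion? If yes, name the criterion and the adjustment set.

desc(R)\{R}={L,P,T,W}; candidates ⊆ {—}.
R↔W: latent back-door arc(s) into R.
size 0: {}; under {} R still reaches {W} ∋ W.
R↔W cannot be blocked by any observed set — no back-door set.
{P}: (i) intercepts every directed R→W path; (ii) no back-door R→{P}; (iii) {R} blocks every back-door {P}→W. Front-door holds.
P(W|do(R)) = Σ_{P} P(P|R) Σ_{R'} P(W|P,R')P(R').

P(W|do(R)): frontdoor, adjust for {P}.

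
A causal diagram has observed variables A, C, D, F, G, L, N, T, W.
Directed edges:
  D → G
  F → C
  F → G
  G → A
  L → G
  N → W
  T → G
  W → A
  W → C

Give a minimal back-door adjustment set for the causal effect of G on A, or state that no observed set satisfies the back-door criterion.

desc(G)\{G}={A}; candidates ⊆ {C,D,F,L,N,T,W}.
∅: G⊥A given ∅ in G with G→· removed — back-door holds.

G→A: minimal back-door set ∅.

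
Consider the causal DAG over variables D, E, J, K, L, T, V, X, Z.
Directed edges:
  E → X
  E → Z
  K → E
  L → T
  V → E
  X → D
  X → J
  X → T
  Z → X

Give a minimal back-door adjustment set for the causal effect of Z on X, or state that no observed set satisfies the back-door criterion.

desc(Z)\{Z}={D,J,T,X}; candidates ⊆ {E,K,L,V}.
size 0: {}; under {} Z still reaches {D,E,J,K,T,V,X} ∋ X.
{E}: Z⊥X given {E} in G with Z→· removed — back-door holds.

Z→X: minimal back-door set {E}.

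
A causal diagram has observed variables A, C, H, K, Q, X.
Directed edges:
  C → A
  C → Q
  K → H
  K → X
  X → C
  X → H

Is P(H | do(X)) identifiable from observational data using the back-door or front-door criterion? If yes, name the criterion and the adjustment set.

desc(X)\{X}={A,C,H,Q}; candidates ⊆ {K}.
size 0: {}; under {} X still reaches {H,K} ∋ H.
{K}: X⊥H given {K} in G with X→· removed — back-door holds.
P(H|do(X)) = Σ_{K} P(H|X,K)·P(K).

P(H|do(X)): backdoor, adjust for {K}.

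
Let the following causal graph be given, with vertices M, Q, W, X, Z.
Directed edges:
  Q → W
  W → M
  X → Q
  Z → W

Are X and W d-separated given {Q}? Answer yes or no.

Bayes-Ball from X | {Q} reaches ∅.
W ∉ reach(X|{Q}) ⇒ X ⊥ W | {Q}.

Yes — X ⊥ W | {Q}.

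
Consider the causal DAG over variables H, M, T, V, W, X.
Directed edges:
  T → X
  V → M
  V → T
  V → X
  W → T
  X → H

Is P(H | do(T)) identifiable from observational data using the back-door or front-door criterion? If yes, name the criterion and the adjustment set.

desc(T)\{T}={H,X}; candidates ⊆ {M,V,W}.
size 0: {}; under {} T still reaches {H,M,V,W,X} ∋ H.
{V}: T⊥H given {V} in G with T→· removed — back-door holds.
P(H|do(T)) = Σ_{V} P(H|T,V)·P(V).

P(H|do(T)): backdoor, adjust for {V}.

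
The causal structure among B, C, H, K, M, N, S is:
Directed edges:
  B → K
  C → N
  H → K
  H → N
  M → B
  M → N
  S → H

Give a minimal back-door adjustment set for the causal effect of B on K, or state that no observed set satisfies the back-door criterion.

desc(B)\{B}={K}; candidates ⊆ {C,H,M,N,S}.
∅: B⊥K given ∅ in G with B→· removed — back-door holds.

B→K: minimal back-door set ∅.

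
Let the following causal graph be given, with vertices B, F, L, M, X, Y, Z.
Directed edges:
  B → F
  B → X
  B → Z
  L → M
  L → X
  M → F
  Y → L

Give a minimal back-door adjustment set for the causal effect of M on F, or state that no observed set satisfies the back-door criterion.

desc(M)\{M}={F}; candidates ⊆ {B,L,X,Y,Z}.
∅: M⊥F given ∅ in G with M→· removed — back-door holds.

M→F: minimal back-door set ∅.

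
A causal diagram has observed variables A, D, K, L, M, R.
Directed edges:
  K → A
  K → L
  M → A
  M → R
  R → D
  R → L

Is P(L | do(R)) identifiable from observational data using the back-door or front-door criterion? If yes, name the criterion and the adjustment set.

P(L|do(R)): backdoor, adjust for ∅.

desc(R)\{R}={D,L}; candidates ⊆ {A,K,M}.
∅: R⊥L given ∅ in G with R→· removed — back-door holds.
P(L|do(R)) = P(L|R) — no adjustment needed.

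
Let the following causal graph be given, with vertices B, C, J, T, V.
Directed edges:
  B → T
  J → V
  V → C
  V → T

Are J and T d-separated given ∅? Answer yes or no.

Bayes-Ball from J | ∅ reaches {C,T,V}.
T ∈ reach(J|∅) ⇒ J ⊥̸ T | ∅.

No — J and T are d-connected given ∅.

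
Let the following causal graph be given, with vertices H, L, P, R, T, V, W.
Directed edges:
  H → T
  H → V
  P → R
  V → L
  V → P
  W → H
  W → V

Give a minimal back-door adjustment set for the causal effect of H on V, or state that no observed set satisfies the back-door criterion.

H→V: minimal back-door set {W}.

desc(H)\{H}={L,P,R,T,V}; candidates ⊆ {W}.
size 0: {}; under {} H still reaches {L,P,R,V,W} ∋ V.
{W}: H⊥V given {W} in G with H→· removed — back-door holds.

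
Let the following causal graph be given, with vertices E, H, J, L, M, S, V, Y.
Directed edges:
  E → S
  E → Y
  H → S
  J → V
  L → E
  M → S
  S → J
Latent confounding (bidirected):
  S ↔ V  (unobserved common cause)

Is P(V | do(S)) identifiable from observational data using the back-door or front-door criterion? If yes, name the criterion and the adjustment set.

P(V|do(S)): frontdoor, adjust for {J}.

desc(S)\{S}={J,V}; candidates ⊆ {E,H,L,M,Y}.
S↔V: latent back-door arc(s) into S.
size 0: {}; under {} S still reaches {E,H,L,M,V,Y} ∋ V.
size 1: {E}, {H}, {L} …(+2); under {E} S still reaches {H,M,V} ∋ V.
size 2: {E,H}, {E,L}, {E,M} …(+7); under {E,H} S still reaches {M,V} ∋ V.
S↔V cannot be blocked by any observed set — no back-door set.
{J}: (i) intercepts every directed S→V path; (ii) no back-door S→{J}; (iii) {S} blocks every back-door {J}→V. Front-door holds.
P(V|do(S)) = Σ_{J} P(J|S) Σ_{S'} P(V|J,S')P(S').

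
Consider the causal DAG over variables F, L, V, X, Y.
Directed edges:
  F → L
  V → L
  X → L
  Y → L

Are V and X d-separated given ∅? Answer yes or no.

Yes — V ⊥ X | ∅.

Bayes-Ball from V | ∅ reaches {L}.
X ∉ reach(V|∅) ⇒ V ⊥ X | ∅.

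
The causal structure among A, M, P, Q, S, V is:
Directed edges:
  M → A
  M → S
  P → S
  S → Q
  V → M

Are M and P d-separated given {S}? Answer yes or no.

Bayes-Ball from M | {S} reaches {A,P,V}.
P ∈ reach(M|{S}) ⇒ M ⊥̸ P | {S}.

No — M and P are d-connected given {S}.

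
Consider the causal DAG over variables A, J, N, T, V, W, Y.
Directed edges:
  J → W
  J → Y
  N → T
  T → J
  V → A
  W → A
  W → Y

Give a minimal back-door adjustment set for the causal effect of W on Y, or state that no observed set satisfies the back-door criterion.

W→Y: minimal back-door set {J}.

desc(W)\{W}={A,Y}; candidates ⊆ {J,N,T,V}.
size 0: {}; under {} W still reaches {J,N,T,Y} ∋ Y.
{J}: W⊥Y given {J} in G with W→· removed — back-door holds.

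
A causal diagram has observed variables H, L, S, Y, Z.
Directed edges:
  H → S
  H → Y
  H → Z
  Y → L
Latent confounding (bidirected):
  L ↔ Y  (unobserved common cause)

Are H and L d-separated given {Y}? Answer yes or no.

No — H and L are d-connected given {Y}.

Bayes-Ball from H | {Y} reaches {L,S,Z}.
L ∈ reach(H|{Y}) ⇒ H ⊥̸ L | {Y}.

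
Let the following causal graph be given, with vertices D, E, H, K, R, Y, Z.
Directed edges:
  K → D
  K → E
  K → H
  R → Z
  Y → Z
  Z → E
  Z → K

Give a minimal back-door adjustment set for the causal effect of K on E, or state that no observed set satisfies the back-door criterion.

desc(K)\{K}={D,E,H}; candidates ⊆ {R,Y,Z}.
size 0: {}; under {} K still reaches {E,R,Y,Z} ∋ E.
{Z}: K⊥E given {Z} in G with K→· removed — back-door holds.

K→E: minimal back-door set {Z}.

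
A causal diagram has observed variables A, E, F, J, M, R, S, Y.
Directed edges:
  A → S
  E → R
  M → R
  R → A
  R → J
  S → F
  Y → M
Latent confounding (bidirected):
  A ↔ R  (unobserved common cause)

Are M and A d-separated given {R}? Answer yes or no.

Bayes-Ball from M | {R} reaches {A,E,F,S,Y}.
A ∈ reach(M|{R}) ⇒ M ⊥̸ A | {R}.

No — M and A are d-connected given {R}.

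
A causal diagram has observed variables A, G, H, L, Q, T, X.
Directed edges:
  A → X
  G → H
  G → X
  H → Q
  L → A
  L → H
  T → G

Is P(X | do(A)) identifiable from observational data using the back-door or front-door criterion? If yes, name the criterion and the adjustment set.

P(X|do(A)): backdoor, adjust for ∅.

desc(A)\{A}={X}; candidates ⊆ {G,H,L,Q,T}.
∅: A⊥X given ∅ in G with A→· removed — back-door holds.
P(X|do(A)) = P(X|A) — no adjustment needed.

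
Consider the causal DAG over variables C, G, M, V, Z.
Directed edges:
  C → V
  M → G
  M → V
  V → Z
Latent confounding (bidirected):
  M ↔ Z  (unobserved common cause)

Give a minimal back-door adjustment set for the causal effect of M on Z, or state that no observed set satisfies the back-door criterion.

desc(M)\{M}={G,V,Z}; candidates ⊆ {C}.
M↔Z: latent back-door arc(s) into M.
size 0: {}; under {} M still reaches {Z} ∋ Z.
size 1: {C}; under {C} M still reaches {Z} ∋ Z.
M↔Z cannot be blocked by any observed set — no back-door set.

M→Z: no observed back-door set.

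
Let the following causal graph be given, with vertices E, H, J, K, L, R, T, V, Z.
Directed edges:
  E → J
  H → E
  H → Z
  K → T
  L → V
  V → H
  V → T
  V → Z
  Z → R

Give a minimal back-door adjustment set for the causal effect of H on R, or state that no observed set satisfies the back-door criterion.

H→R: minimal back-door set {V}.

desc(H)\{H}={E,J,R,Z}; candidates ⊆ {K,L,T,V}.
size 0: {}; under {} H still reaches {L,R,T,V,Z} ∋ R.
{V}: H⊥R given {V} in G with H→· removed — back-door holds.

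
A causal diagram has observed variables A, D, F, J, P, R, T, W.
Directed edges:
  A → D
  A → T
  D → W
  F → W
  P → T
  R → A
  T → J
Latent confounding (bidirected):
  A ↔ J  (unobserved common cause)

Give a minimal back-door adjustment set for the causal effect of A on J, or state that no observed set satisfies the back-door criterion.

desc(A)\{A}={D,J,T,W}; candidates ⊆ {F,P,R}.
A↔J: latent back-door arc(s) into A.
size 0: {}; under {} A still reaches {J,R} ∋ J.
size 1: {F}, {P}, {R}; under {F} A still reaches {J,R} ∋ J.
size 2: {F,P}, {F,R}, {P,R}; under {F,P} A still reaches {J,R} ∋ J.
A↔J cannot be blocked by any observed set — no back-door set.

A→J: no observed back-door set.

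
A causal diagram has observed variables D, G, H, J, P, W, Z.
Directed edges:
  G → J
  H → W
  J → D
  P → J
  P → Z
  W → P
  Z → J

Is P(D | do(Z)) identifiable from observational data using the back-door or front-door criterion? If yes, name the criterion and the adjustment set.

P(D|do(Z)): backdoor, adjust for {P}.

desc(Z)\{Z}={D,J}; candidates ⊆ {G,H,P,W}.
size 0: {}; under {} Z still reaches {D,H,J,P,W} ∋ D.
{P}: Z⊥D given {P} in G with Z→· removed — back-door holds.
P(D|do(Z)) = Σ_{P} P(D|Z,P)·P(P).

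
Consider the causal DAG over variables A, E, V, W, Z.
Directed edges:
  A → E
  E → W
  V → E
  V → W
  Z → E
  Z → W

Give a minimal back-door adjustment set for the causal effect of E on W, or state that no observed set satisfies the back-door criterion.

desc(E)\{E}={W}; candidates ⊆ {A,V,Z}.
size 0: {}; under {} E still reaches {A,V,W,Z} ∋ W.
size 1: {A}, {V}, {Z}; under {A} E still reaches {V,W,Z} ∋ W.
{V,Z}: E⊥W given {V,Z} in G with E→· removed — back-door holds.

E→W: minimal back-door set {V, Z}.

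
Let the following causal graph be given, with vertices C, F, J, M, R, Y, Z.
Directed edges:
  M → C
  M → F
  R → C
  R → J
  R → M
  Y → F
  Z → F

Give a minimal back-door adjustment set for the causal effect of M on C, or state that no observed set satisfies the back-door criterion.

desc(M)\{M}={C,F}; candidates ⊆ {J,R,Y,Z}.
size 0: {}; under {} M still reaches {C,J,R} ∋ C.
{R}: M⊥C given {R} in G with M→· removed — back-door holds.

M→C: minimal back-door set {R}.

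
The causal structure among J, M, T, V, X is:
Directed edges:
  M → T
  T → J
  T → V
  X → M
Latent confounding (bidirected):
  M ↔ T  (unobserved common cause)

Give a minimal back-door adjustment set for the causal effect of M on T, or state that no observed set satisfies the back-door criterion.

M→T: no observed back-door set.

desc(M)\{M}={J,T,V}; candidates ⊆ {X}.
M↔T: latent back-door arc(s) into M.
size 0: {}; under {} M still reaches {J,T,V,X} ∋ T.
size 1: {X}; under {X} M still reaches {J,T,V} ∋ T.
M↔T cannot be blocked by any observed set — no back-door set.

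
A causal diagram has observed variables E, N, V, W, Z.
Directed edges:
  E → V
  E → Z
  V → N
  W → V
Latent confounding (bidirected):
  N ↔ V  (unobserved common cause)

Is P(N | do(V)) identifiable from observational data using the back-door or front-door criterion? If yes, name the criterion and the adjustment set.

desc(V)\{V}={N}; candidates ⊆ {E,W,Z}.
V↔N: latent back-door arc(s) into V.
size 0: {}; under {} V still reaches {E,N,W,Z} ∋ N.
size 1: {E}, {W}, {Z}; under {E} V still reaches {N,W} ∋ N.
size 2: {E,W}, {E,Z}, {W,Z}; under {E,W} V still reaches {N} ∋ N.
V↔N cannot be blocked by any observed set — no back-door set.
No mediator lies on a directed V→…→N path.
Neither criterion identifies P(N|do(V)) in this graph.

P(N|do(V)): not identifiable (no BD/FD set).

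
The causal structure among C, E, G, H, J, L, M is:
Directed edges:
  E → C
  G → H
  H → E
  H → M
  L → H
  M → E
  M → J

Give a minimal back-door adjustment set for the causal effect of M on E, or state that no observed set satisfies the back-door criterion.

M→E: minimal back-door set {H}.

desc(M)\{M}={C,E,J}; candidates ⊆ {G,H,L}.
size 0: {}; under {} M still reaches {C,E,G,H,L} ∋ E.
{H}: M⊥E given {H} in G with M→· removed — back-door holds.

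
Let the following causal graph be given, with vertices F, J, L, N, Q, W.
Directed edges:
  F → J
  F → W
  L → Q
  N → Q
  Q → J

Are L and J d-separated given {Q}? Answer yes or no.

Bayes-Ball from L | {Q} reaches {N}.
J ∉ reach(L|{Q}) ⇒ L ⊥ J | {Q}.

Yes — L ⊥ J | {Q}.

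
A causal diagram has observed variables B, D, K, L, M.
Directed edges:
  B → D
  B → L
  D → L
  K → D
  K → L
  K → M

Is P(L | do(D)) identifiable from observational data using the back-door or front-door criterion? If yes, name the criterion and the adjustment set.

desc(D)\{D}={L}; candidates ⊆ {B,K,M}.
size 0: {}; under {} D still reaches {B,K,L,M} ∋ L.
size 1: {B}, {K}, {M}; under {B} D still reaches {K,L,M} ∋ L.
{B,K}: D⊥L given {B,K} in G with D→· removed — back-door holds.
P(L|do(D)) = Σ_{B,K} P(L|D,B,K)·P(B,K).

P(L|do(D)): backdoor, adjust for {B, K}.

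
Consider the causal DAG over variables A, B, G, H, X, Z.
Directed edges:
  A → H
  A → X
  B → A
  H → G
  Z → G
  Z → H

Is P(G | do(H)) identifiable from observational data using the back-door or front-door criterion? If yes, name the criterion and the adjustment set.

desc(H)\{H}={G}; candidates ⊆ {A,B,X,Z}.
size 0: {}; under {} H still reaches {A,B,G,X,Z} ∋ G.
{Z}: H⊥G given {Z} in G with H→· removed — back-door holds.
P(G|do(H)) = Σ_{Z} P(G|H,Z)·P(Z).

P(G|do(H)): backdoor, adjust for {Z}.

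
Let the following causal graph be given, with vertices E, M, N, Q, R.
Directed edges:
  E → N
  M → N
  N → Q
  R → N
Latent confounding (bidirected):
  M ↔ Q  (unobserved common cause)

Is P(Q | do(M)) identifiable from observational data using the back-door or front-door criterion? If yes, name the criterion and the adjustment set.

P(Q|do(M)): frontdoor, adjust for {N}.

desc(M)\{M}={N,Q}; candidates ⊆ {E,R}.
M↔Q: latent back-door arc(s) into M.
size 0: {}; under {} M still reaches {Q} ∋ Q.
size 1: {E}, {R}; under {E} M still reaches {Q} ∋ Q.
size 2: {E,R}; under {E,R} M still reaches {Q} ∋ Q.
M↔Q cannot be blocked by any observed set — no back-door set.
{N}: (i) intercepts every directed M→Q path; (ii) no back-door M→{N}; (iii) {M} blocks every back-door {N}→Q. Front-door holds.
P(Q|do(M)) = Σ_{N} P(N|M) Σ_{M'} P(Q|N,M')P(M').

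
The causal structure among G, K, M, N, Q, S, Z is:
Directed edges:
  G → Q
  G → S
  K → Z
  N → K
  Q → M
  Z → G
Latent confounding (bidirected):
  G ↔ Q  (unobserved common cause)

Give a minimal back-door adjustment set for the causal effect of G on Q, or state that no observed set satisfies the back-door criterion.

G→Q: no observed back-door set.

desc(G)\{G}={M,Q,S}; candidates ⊆ {K,N,Z}.
G↔Q: latent back-door arc(s) into G.
size 0: {}; under {} G still reaches {K,M,N,Q,Z} ∋ Q.
size 1: {K}, {N}, {Z}; under {K} G still reaches {M,Q,Z} ∋ Q.
size 2: {K,N}, {K,Z}, {N,Z}; under {K,N} G still reaches {M,Q,Z} ∋ Q.
G↔Q cannot be blocked by any observed set — no back-door set.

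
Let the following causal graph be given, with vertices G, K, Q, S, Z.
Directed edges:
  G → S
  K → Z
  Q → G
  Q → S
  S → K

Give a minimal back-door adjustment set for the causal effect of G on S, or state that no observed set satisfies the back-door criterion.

desc(G)\{G}={K,S,Z}; candidates ⊆ {Q}.
size 0: {}; under {} G still reaches {K,Q,S,Z} ∋ S.
{Q}: G⊥S given {Q} in G with G→· removed — back-door holds.

G→S: minimal back-door set {Q}.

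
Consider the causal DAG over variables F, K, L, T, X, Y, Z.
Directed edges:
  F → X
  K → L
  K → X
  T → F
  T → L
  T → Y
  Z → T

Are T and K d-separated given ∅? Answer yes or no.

Yes — T ⊥ K | ∅.

Bayes-Ball from T | ∅ reaches {F,L,X,Y,Z}.
K ∉ reach(T|∅) ⇒ T ⊥ K | ∅.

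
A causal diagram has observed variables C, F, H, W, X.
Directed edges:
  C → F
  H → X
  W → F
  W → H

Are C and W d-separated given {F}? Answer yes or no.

Bayes-Ball from C | {F} reaches {H,W,X}.
W ∈ reach(C|{F}) ⇒ C ⊥̸ W | {F}.

No — C and W are d-connected given {F}.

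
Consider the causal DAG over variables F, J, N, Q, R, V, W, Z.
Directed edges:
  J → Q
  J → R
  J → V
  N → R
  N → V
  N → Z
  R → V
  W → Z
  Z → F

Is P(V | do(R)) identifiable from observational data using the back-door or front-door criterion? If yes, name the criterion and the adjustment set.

P(V|do(R)): backdoor, adjust for {J, N}.

desc(R)\{R}={V}; candidates ⊆ {F,J,N,Q,W,Z}.
size 0: {}; under {} R still reaches {F,J,N,Q,V,Z} ∋ V.
size 1: {F}, {J}, {N} …(+3); under {F} R still reaches {J,N,Q,V,W,Z} ∋ V.
{J,N}: R⊥V given {J,N} in G with R→· removed — back-door holds.
P(V|do(R)) = Σ_{J,N} P(V|R,J,N)·P(J,N).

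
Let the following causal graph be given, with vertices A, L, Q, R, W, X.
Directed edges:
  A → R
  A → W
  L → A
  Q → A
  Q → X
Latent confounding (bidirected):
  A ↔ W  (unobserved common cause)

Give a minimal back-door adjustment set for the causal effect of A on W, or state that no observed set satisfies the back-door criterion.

desc(A)\{A}={R,W}; candidates ⊆ {L,Q,X}.
A↔W: latent back-door arc(s) into A.
size 0: {}; under {} A still reaches {L,Q,W,X} ∋ W.
size 1: {L}, {Q}, {X}; under {L} A still reaches {Q,W,X} ∋ W.
size 2: {L,Q}, {L,X}, {Q,X}; under {L,Q} A still reaches {W} ∋ W.
A↔W cannot be blocked by any observed set — no back-door set.

A→W: no observed back-door set.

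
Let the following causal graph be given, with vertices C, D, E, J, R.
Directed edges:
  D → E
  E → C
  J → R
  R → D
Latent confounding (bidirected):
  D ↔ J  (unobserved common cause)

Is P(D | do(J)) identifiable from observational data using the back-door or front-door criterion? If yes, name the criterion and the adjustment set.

P(D|do(J)): frontdoor, adjust for {R}.

desc(J)\{J}={C,D,E,R}; candidates ⊆ {—}.
J↔D: latent back-door arc(s) into J.
size 0: {}; under {} J still reaches {C,D,E} ∋ D.
J↔D cannot be blocked by any observed set — no back-door set.
{R}: (i) intercepts every directed J→D path; (ii) no back-door J→{R}; (iii) {J} blocks every back-door {R}→D. Front-door holds.
P(D|do(J)) = Σ_{R} P(R|J) Σ_{J'} P(D|R,J')P(J').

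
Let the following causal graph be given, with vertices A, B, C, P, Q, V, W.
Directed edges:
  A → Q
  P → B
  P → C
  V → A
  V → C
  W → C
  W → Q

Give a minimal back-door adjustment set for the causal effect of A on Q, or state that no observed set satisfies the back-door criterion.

desc(A)\{A}={Q}; candidates ⊆ {B,C,P,V,W}.
∅: A⊥Q given ∅ in G with A→· removed — back-door holds.

A→Q: minimal back-door set ∅.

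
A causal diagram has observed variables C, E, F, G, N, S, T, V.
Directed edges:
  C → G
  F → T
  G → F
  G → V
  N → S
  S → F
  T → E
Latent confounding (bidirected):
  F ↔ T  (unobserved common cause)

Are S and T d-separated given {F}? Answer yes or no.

No — S and T are d-connected given {F}.

Bayes-Ball from S | {F} reaches {C,E,G,N,T,V}.
T ∈ reach(S|{F}) ⇒ S ⊥̸ T | {F}.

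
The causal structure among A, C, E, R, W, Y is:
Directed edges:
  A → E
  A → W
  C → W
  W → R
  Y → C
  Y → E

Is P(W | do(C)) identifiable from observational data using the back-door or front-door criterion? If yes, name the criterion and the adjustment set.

P(W|do(C)): backdoor, adjust for ∅.

desc(C)\{C}={R,W}; candidates ⊆ {A,E,Y}.
∅: C⊥W given ∅ in G with C→· removed — back-door holds.
P(W|do(C)) = P(W|C) — no adjustment needed.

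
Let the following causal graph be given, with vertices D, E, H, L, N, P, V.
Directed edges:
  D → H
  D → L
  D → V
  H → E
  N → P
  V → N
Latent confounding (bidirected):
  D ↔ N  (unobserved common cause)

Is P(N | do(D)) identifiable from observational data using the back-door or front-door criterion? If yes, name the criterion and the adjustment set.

P(N|do(D)): frontdoor, adjust for {V}.

desc(D)\{D}={E,H,L,N,P,V}; candidates ⊆ {—}.
D↔N: latent back-door arc(s) into D.
size 0: {}; under {} D still reaches {N,P} ∋ N.
D↔N cannot be blocked by any observed set — no back-door set.
{V}: (i) intercepts every directed D→N path; (ii) no back-door D→{V}; (iii) {D} blocks every back-door {V}→N. Front-door holds.
P(N|do(D)) = Σ_{V} P(V|D) Σ_{D'} P(N|V,D')P(D').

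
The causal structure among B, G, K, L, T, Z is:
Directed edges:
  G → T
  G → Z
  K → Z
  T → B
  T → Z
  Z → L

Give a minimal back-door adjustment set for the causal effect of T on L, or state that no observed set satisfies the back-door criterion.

T→L: minimal back-door set {G}.

desc(T)\{T}={B,L,Z}; candidates ⊆ {G,K}.
size 0: {}; under {} T still reaches {G,L,Z} ∋ L.
{G}: T⊥L given {G} in G with T→· removed — back-door holds.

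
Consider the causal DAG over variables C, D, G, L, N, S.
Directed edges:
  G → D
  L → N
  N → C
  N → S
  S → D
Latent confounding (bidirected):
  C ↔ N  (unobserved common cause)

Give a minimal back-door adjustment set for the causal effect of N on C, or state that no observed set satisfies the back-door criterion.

desc(N)\{N}={C,D,S}; candidates ⊆ {G,L}.
N↔C: latent back-door arc(s) into N.
size 0: {}; under {} N still reaches {C,L} ∋ C.
size 1: {G}, {L}; under {G} N still reaches {C,L} ∋ C.
size 2: {G,L}; under {G,L} N still reaches {C} ∋ C.
N↔C cannot be blocked by any observed set — no back-door set.

N→C: no observed back-door set.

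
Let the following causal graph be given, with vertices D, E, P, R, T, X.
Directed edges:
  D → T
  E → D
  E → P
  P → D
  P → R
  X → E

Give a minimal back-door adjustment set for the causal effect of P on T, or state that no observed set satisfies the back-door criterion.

desc(P)\{P}={D,R,T}; candidates ⊆ {E,X}.
size 0: {}; under {} P still reaches {D,E,T,X} ∋ T.
{E}: P⊥T given {E} in G with P→· removed — back-door holds.

P→T: minimal back-door set {E}.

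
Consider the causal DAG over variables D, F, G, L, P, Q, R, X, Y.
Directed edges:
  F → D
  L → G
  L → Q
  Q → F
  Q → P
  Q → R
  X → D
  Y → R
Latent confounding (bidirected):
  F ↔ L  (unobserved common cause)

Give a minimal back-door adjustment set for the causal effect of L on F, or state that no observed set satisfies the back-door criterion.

L→F: no observed back-door set.

desc(L)\{L}={D,F,G,P,Q,R}; candidates ⊆ {X,Y}.
L↔F: latent back-door arc(s) into L.
size 0: {}; under {} L still reaches {D,F} ∋ F.
size 1: {X}, {Y}; under {X} L still reaches {D,F} ∋ F.
size 2: {X,Y}; under {X,Y} L still reaches {D,F} ∋ F.
L↔F cannot be blocked by any observed set — no back-door set.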